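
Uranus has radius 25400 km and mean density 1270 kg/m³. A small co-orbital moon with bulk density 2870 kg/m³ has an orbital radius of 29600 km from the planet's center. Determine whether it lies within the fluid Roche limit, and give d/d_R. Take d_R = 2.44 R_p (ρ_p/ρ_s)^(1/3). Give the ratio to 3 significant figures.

d_R = 2.44 × (25400 km) × (1270/2870)^(1/3) = 47230 km
d/d_R = (29600) / (47230) = 0.627
Since d/d_R < 1, the body is inside the Roche limit.

inside; d/d_R ≈ 0.627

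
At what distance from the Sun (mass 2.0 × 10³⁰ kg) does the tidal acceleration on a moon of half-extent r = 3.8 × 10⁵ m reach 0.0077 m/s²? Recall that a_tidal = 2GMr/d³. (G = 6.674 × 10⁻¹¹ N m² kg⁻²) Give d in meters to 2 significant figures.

2.4 × 10⁹ m

2GMr/d³ = a_tidal  ⇒  d = (2GMr / a_tidal)^(1/3)
d = (2 × 6.674×10⁻¹¹ × (2.0 × 10³⁰) × (3.8 × 10⁵) / (0.0077))^(1/3)
  = 2.4 × 10⁹ m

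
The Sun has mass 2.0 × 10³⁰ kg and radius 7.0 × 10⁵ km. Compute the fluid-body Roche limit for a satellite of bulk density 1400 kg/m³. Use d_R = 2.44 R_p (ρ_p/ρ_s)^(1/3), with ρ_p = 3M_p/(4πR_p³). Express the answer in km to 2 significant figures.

ρ_p = 3M_p/(4πR_p³) = 3 × (2.0 × 10³⁰) / (4π × (7.0 × 10⁸ m)³) = 1400 kg/m³
d_R = 2.44 × 7.0 × 10⁵ km × (1400/1400)^(1/3)
    = 1.7 × 10⁶ km

1.7 × 10⁶ km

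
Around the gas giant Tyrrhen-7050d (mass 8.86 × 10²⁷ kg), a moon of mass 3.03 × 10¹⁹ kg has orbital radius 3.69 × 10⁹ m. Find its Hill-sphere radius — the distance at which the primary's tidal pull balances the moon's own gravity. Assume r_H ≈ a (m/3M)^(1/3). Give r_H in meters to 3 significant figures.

3.85 × 10⁶ m

r_H ≈ a (m/3M)^(1/3)
    = (3.69 × 10⁹) × (3.03 × 10¹⁹ / (3 × 8.86 × 10²⁷))^(1/3)
    = 3.85 × 10⁶ m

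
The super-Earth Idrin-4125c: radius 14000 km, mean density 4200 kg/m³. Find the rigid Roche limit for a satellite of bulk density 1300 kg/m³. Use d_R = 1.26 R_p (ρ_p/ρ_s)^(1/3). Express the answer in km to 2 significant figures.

26000 km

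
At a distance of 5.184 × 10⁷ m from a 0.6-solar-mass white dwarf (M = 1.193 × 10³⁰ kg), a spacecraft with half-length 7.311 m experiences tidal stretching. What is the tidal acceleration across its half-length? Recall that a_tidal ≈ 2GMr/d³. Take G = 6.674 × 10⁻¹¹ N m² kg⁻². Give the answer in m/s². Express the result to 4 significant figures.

8.357 × 10⁻³ m/s²

Δa = 2GMr/d³
   = 2 × (6.674 × 10⁻¹¹) × (1.193 × 10³⁰) × (7.311) / (5.184 × 10⁷)³
   = 8.357 × 10⁻³ m/s²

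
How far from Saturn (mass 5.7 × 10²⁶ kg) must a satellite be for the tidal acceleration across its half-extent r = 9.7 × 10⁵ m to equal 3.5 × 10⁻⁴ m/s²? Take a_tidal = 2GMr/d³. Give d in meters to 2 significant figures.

2GMr/d³ = a_tidal  ⇒  d = (2GMr / a_tidal)^(1/3)
d = (2 × 6.674×10⁻¹¹ × (5.7 × 10²⁶) × (9.7 × 10⁵) / (3.5 × 10⁻⁴))^(1/3)
  = 6.0 × 10⁸ m

6.0 × 10⁸ m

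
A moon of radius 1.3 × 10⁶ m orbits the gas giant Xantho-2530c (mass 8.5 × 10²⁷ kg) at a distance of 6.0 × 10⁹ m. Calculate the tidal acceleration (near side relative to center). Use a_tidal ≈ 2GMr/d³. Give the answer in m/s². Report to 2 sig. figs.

a_tidal = 2GMr/d³
        = 2 × (6.674 × 10⁻¹¹) × (8.5 × 10²⁷) × (1.3 × 10⁶) / (6.0 × 10⁹)³
        = 6.8 × 10⁻⁶ m/s²

6.8 × 10⁻⁶ m/s²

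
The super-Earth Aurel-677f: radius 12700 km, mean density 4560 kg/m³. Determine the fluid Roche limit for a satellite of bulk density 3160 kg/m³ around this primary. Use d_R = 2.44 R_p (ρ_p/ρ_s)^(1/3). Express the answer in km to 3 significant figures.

35000 km

d_R = 2.44 × 12700 km × (4560/3160)^(1/3)
    = 35000 km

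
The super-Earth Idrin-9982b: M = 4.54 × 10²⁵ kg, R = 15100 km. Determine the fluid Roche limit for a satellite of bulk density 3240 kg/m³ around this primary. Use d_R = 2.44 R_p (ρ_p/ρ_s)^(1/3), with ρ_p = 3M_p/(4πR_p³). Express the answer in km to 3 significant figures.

36500 km

ρ_p = 3M_p/(4πR_p³) = 3 × (4.54 × 10²⁵) / (4π × (1.51 × 10⁷ m)³) = 3150 kg/m³
d_R = 2.44 × 15100 km × (3150/3240)^(1/3)
    = 36500 km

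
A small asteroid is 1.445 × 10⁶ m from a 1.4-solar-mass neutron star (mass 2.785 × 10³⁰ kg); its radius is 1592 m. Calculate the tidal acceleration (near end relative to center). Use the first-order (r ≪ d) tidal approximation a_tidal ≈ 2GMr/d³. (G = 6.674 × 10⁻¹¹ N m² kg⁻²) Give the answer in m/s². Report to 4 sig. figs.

Since r ≪ d, expand the inverse-square field across one radius to get the leading 2GMr/d³ term.
Δa = 2GMr/d³
   = 2 × (6.674 × 10⁻¹¹) × (2.785 × 10³⁰) × (1592) / (1.445 × 10⁶)³
   = 1.961 × 10⁵ m/s²

1.961 × 10⁵ m/s²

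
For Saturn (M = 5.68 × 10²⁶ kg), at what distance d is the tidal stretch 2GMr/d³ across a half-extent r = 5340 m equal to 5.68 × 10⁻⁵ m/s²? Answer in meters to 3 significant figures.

1.92 × 10⁸ m

2GMr/d³ = a_tidal  ⇒  d = (2GMr / a_tidal)^(1/3)
d = (2 × 6.674×10⁻¹¹ × (5.68 × 10²⁶) × (5340) / (5.68 × 10⁻⁵))^(1/3)
  = 1.92 × 10⁸ m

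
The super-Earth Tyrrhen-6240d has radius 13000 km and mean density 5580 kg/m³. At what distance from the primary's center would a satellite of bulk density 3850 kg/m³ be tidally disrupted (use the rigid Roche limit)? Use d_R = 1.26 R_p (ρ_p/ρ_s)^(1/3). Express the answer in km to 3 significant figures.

d_R = 1.26 × 13000 km × (5580/3850)^(1/3)
    = 18500 km

18500 km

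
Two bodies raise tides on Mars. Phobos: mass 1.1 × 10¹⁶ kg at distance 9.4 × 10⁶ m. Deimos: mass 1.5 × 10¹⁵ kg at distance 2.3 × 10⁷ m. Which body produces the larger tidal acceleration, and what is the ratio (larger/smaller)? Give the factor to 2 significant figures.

Compare M/d³ for the two perturbers:
Phobos: (1.1 × 10¹⁶) / (9.4 × 10⁶)³ = 1.324 × 10⁻⁵
Deimos: (1.5 × 10¹⁵) / (2.3 × 10⁷)³ = 1.233 × 10⁻⁷
Ratio (larger/smaller) = 110

Phobos, by a factor of ≈ 110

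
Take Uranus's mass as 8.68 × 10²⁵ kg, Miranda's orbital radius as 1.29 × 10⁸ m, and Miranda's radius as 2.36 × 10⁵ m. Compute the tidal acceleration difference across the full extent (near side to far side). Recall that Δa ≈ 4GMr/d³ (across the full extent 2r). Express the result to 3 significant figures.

Δg = 4GMr/d³
   = 4 × (6.674 × 10⁻¹¹) × (8.68 × 10²⁵) × (2.36 × 10⁵) / (1.29 × 10⁸)³
   = 2.55 × 10⁻³ m/s²

2.55 × 10⁻³ m/s²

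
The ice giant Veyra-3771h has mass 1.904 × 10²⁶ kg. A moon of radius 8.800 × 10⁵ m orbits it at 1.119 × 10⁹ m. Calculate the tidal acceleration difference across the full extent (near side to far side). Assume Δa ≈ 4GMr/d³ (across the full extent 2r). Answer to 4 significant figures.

a_tidal = 4GMr/d³
        = 4 × (6.674 × 10⁻¹¹) × (1.904 × 10²⁶) × (8.800 × 10⁵) / (1.119 × 10⁹)³
        = 3.192 × 10⁻⁵ m/s²

3.192 × 10⁻⁵ m/s²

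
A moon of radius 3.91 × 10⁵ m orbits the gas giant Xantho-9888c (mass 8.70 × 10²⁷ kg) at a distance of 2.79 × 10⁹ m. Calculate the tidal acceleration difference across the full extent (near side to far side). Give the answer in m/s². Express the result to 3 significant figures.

4.18 × 10⁻⁵ m/s²

The field gradient is 2GM/d³; across the full diameter 2r the difference is 4GMr/d³.
Δa = 4GMr/d³
   = 4 × (6.674 × 10⁻¹¹) × (8.70 × 10²⁷) × (3.91 × 10⁵) / (2.79 × 10⁹)³
   = 4.18 × 10⁻⁵ m/s²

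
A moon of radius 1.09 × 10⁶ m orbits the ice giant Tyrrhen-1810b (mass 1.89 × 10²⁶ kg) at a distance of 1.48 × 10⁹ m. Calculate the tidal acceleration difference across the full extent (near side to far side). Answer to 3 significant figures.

Differencing GM/(d−r)² and GM/(d+r)² to first order in r/d gives 4GMr/d³.
Δg = 4GMr/d³
   = 4 × (6.674 × 10⁻¹¹) × (1.89 × 10²⁶) × (1.09 × 10⁶) / (1.48 × 10⁹)³
   = 1.70 × 10⁻⁵ m/s²

1.70 × 10⁻⁵ m/s²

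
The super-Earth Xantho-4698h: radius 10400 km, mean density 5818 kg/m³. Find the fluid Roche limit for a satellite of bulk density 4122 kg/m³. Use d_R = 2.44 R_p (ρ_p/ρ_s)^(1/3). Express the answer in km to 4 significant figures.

d_R = 2.44 × 10400 km × (5818/4122)^(1/3)
    = 28470 km

28470 km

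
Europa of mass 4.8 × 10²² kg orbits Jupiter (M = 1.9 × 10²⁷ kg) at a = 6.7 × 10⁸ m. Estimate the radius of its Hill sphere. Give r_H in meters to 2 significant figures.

1.4 × 10⁷ m

r_H ≈ a (m/3M)^(1/3)
    = (6.7 × 10⁸) × (4.8 × 10²² / (3 × 1.9 × 10²⁷))^(1/3)
    = 1.4 × 10⁷ m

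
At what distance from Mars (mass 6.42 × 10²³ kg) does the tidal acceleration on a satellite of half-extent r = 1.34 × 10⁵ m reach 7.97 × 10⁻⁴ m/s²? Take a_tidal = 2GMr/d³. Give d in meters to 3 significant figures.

2GMr/d³ = a_tidal  ⇒  d = (2GMr / a_tidal)^(1/3)
d = (2 × 6.674×10⁻¹¹ × (6.42 × 10²³) × (1.34 × 10⁵) / (7.97 × 10⁻⁴))^(1/3)
  = 2.43 × 10⁷ m

2.43 × 10⁷ m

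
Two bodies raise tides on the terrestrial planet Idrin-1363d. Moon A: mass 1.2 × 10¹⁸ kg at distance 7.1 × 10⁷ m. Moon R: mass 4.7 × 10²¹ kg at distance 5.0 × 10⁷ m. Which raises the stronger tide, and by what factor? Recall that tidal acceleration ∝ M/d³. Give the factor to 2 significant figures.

Moon R, by a factor of ≈ 11000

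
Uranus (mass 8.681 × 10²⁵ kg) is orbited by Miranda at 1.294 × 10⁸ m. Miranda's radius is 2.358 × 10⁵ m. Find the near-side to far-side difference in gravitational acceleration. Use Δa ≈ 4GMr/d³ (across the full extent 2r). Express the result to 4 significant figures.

Near-to-far spans 2r, so the tidal difference is twice the near-to-center value: 4GMr/d³.
a_tidal = 4GMr/d³
        = 4 × (6.674 × 10⁻¹¹) × (8.681 × 10²⁵) × (2.358 × 10⁵) / (1.294 × 10⁸)³
        = 2.522 × 10⁻³ m/s²

2.522 × 10⁻³ m/s²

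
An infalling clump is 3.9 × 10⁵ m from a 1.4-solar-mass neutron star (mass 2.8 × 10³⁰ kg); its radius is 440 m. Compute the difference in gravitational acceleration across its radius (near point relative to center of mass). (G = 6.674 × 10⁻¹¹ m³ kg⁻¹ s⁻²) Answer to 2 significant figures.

2.8 × 10⁶ m/s²

Δg = 2GMr/d³
   = 2 × (6.674 × 10⁻¹¹) × (2.8 × 10³⁰) × (440) / (3.9 × 10⁵)³
   = 2.8 × 10⁶ m/s²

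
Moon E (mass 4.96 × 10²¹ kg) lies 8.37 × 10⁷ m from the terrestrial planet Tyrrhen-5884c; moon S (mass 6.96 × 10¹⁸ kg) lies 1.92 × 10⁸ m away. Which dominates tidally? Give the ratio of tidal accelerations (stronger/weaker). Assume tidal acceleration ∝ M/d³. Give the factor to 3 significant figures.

Tidal acceleration ∝ M/d³, so compare M/d³ for each.
Moon E: (4.96 × 10²¹) / (8.37 × 10⁷)³ = 8.459 × 10⁻³
Moon S: (6.96 × 10¹⁸) / (1.92 × 10⁸)³ = 9.833 × 10⁻⁷
Ratio (larger/smaller) = 8600

Moon E, by a factor of ≈ 8600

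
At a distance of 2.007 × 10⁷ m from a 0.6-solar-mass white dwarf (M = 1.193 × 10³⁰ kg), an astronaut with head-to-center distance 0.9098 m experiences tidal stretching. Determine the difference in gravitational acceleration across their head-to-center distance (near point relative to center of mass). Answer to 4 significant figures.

Δa = 2GMr/d³
   = 2 × (6.674 × 10⁻¹¹) × (1.193 × 10³⁰) × (0.9098) / (2.007 × 10⁷)³
   = 1.792 × 10⁻² m/s²

1.792 × 10⁻² m/s²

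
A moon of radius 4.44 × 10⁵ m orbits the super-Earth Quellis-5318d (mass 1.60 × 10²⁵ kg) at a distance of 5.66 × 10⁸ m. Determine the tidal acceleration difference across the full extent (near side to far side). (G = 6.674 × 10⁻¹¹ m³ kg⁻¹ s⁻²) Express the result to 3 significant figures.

Differencing GM/(d−r)² and GM/(d+r)² to first order in r/d gives 4GMr/d³.
Δa = 4GMr/d³
   = 4 × (6.674 × 10⁻¹¹) × (1.60 × 10²⁵) × (4.44 × 10⁵) / (5.66 × 10⁸)³
   = 1.05 × 10⁻⁵ m/s²

1.05 × 10⁻⁵ m/s²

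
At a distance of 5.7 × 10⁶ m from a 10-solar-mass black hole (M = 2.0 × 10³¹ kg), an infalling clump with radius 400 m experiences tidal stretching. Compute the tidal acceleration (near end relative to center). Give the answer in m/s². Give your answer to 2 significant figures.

5.8 × 10³ m/s²

a_tidal = 2GMr/d³
        = 2 × (6.674 × 10⁻¹¹) × (2.0 × 10³¹) × (400) / (5.7 × 10⁶)³
        = 5.8 × 10³ m/s²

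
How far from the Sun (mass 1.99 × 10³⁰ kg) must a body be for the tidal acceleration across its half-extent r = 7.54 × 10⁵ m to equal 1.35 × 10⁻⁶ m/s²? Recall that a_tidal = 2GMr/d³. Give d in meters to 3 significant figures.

2GMr/d³ = a_tidal  ⇒  d = (2GMr / a_tidal)^(1/3)
d = (2 × 6.674×10⁻¹¹ × (1.99 × 10³⁰) × (7.54 × 10⁵) / (1.35 × 10⁻⁶))^(1/3)
  = 5.29 × 10¹⁰ m

5.29 × 10¹⁰ m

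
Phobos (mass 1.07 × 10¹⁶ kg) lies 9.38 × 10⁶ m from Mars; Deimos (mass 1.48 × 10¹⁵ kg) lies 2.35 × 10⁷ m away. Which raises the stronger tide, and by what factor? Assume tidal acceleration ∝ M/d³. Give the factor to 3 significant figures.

Phobos, by a factor of ≈ 114

Tidal acceleration ∝ M/d³, so compare M/d³ for each.
Phobos: (1.07 × 10¹⁶) / (9.38 × 10⁶)³ = 1.297 × 10⁻⁵
Deimos: (1.48 × 10¹⁵) / (2.35 × 10⁷)³ = 1.140 × 10⁻⁷
Ratio (larger/smaller) = 114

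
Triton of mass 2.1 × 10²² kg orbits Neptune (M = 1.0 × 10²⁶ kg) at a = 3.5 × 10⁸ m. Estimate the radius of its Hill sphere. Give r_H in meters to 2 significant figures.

1.4 × 10⁷ m

r_H ≈ a (m/3M)^(1/3)
    = (3.5 × 10⁸) × (2.1 × 10²² / (3 × 1.0 × 10²⁶))^(1/3)
    = 1.4 × 10⁷ m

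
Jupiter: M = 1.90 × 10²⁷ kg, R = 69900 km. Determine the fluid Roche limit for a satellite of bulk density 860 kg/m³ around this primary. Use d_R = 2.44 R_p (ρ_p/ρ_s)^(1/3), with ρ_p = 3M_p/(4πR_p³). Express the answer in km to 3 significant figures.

1.97 × 10⁵ km

ρ_p = 3M_p/(4πR_p³) = 3 × (1.90 × 10²⁷) / (4π × (6.99 × 10⁷ m)³) = 1330 kg/m³
d_R = 2.44 × 69900 km × (1330/860)^(1/3)
    = 1.97 × 10⁵ km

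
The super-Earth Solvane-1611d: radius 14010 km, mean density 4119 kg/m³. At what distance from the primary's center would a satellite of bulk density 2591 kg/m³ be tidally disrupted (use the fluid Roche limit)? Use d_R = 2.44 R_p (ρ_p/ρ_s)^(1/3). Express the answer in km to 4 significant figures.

39900 km

d_R = 2.44 × 14010 km × (4119/2591)^(1/3)
    = 39900 km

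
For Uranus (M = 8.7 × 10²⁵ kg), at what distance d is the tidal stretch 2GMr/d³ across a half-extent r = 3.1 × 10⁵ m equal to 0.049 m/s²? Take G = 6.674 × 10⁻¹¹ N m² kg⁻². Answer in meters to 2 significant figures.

4.2 × 10⁷ m

2GMr/d³ = a_tidal  ⇒  d = (2GMr / a_tidal)^(1/3)
d = (2 × 6.674×10⁻¹¹ × (8.7 × 10²⁵) × (3.1 × 10⁵) / (0.049))^(1/3)
  = 4.2 × 10⁷ m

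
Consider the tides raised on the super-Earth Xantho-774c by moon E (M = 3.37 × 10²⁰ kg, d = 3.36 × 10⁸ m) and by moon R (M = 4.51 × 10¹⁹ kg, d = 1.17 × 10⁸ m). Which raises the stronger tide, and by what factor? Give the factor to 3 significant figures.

Compare M/d³ for the two perturbers:
Moon E: (3.37 × 10²⁰) / (3.36 × 10⁸)³ = 8.884 × 10⁻⁶
Moon R: (4.51 × 10¹⁹) / (1.17 × 10⁸)³ = 2.816 × 10⁻⁵
Ratio (larger/smaller) = 3.17

Moon R, by a factor of ≈ 3.17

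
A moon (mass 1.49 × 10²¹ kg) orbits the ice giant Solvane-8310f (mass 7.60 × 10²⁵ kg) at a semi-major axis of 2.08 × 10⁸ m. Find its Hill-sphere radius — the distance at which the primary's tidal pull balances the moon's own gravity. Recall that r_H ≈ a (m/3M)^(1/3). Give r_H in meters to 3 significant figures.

r_H ≈ a (m/3M)^(1/3)
    = (2.08 × 10⁸) × (1.49 × 10²¹ / (3 × 7.60 × 10²⁵))^(1/3)
    = 3.89 × 10⁶ m

3.89 × 10⁶ m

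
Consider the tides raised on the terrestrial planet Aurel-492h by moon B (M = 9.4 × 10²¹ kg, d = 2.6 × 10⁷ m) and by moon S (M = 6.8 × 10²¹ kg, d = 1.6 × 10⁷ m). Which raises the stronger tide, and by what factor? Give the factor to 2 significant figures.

Tidal stretch scales as M/d³; compute that for each body.
Moon B: (9.4 × 10²¹) / (2.6 × 10⁷)³ = 5.348 × 10⁻¹
Moon S: (6.8 × 10²¹) / (1.6 × 10⁷)³ = 1.660
Ratio (larger/smaller) = 3.1

Moon S, by a factor of ≈ 3.1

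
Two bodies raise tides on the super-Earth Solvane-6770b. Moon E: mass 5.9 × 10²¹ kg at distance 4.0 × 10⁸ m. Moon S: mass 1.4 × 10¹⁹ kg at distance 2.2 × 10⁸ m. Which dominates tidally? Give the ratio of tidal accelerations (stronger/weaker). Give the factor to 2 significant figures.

Moon E, by a factor of ≈ 70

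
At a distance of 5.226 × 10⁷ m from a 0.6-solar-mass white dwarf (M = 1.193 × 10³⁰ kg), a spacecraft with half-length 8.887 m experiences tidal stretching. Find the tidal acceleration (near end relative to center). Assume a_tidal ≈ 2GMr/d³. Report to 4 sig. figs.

9.915 × 10⁻³ m/s²

The tidal stretch is the gradient of GM/d² times the body's extent r, hence the 1/d³ dependence.
Δg = 2GMr/d³
   = 2 × (6.674 × 10⁻¹¹) × (1.193 × 10³⁰) × (8.887) / (5.226 × 10⁷)³
   = 9.915 × 10⁻³ m/s²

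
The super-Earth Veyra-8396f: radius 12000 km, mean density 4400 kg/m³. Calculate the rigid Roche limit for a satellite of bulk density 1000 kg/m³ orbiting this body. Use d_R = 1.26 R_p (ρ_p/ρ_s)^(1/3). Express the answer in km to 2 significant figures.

d_R = 1.26 × 12000 km × (4400/1000)^(1/3)
    = 25000 km

25000 km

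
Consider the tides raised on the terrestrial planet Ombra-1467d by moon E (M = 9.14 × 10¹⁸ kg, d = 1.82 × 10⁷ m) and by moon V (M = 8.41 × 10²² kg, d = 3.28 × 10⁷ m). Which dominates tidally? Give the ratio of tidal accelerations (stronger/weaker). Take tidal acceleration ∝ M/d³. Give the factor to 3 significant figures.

Moon V, by a factor of ≈ 1570

Tidal acceleration ∝ M/d³, so compare M/d³ for each.
Moon E: (9.14 × 10¹⁸) / (1.82 × 10⁷)³ = 1.516 × 10⁻³
Moon V: (8.41 × 10²²) / (3.28 × 10⁷)³ = 2.383
Ratio (larger/smaller) = 1570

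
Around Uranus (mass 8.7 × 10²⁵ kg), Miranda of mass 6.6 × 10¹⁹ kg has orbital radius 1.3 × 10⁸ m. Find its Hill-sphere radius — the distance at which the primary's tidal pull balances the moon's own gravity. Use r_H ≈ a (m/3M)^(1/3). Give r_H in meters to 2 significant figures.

r_H ≈ a (m/3M)^(1/3)
    = (1.3 × 10⁸) × (6.6 × 10¹⁹ / (3 × 8.7 × 10²⁵))^(1/3)
    = 8.2 × 10⁵ m

8.2 × 10⁵ m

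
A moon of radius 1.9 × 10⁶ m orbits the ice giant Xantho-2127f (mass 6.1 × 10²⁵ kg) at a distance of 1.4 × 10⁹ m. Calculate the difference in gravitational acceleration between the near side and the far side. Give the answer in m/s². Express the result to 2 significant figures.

1.1 × 10⁻⁵ m/s²

Δg = 4GMr/d³
   = 4 × (6.674 × 10⁻¹¹) × (6.1 × 10²⁵) × (1.9 × 10⁶) / (1.4 × 10⁹)³
   = 1.1 × 10⁻⁵ m/s²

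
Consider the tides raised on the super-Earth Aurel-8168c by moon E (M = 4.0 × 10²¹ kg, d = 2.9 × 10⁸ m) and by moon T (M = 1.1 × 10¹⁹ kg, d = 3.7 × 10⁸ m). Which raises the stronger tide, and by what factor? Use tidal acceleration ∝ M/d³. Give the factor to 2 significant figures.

Tidal stretch scales as M/d³; compute that for each body.
Moon E: (4.0 × 10²¹) / (2.9 × 10⁸)³ = 1.640 × 10⁻⁴
Moon T: (1.1 × 10¹⁹) / (3.7 × 10⁸)³ = 2.172 × 10⁻⁷
Ratio (larger/smaller) = 760

Moon E, by a factor of ≈ 760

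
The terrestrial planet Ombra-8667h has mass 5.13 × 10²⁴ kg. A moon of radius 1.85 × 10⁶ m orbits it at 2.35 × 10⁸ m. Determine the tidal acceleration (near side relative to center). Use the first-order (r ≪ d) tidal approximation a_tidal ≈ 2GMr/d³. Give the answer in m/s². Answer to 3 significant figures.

9.76 × 10⁻⁵ m/s²

a_tidal = 2GMr/d³
        = 2 × (6.674 × 10⁻¹¹) × (5.13 × 10²⁴) × (1.85 × 10⁶) / (2.35 × 10⁸)³
        = 9.76 × 10⁻⁵ m/s²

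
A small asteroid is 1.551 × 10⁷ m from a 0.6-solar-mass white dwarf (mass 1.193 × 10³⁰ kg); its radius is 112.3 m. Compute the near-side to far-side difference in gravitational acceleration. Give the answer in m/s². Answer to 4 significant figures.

Δg = 4GMr/d³
   = 4 × (6.674 × 10⁻¹¹) × (1.193 × 10³⁰) × (112.3) / (1.551 × 10⁷)³
   = 9.586 m/s²

9.586 m/s²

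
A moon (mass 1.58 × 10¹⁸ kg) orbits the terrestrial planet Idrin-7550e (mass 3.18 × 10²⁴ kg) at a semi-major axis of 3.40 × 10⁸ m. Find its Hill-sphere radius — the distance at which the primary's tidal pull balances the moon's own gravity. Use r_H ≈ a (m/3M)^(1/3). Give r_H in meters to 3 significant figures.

r_H ≈ a (m/3M)^(1/3)
    = (3.40 × 10⁸) × (1.58 × 10¹⁸ / (3 × 3.18 × 10²⁴))^(1/3)
    = 1.87 × 10⁶ m

1.87 × 10⁶ m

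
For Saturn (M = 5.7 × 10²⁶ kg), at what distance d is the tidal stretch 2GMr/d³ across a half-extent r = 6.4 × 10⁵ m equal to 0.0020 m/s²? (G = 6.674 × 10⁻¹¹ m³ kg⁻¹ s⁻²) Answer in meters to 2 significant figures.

2GMr/d³ = a_tidal  ⇒  d = (2GMr / a_tidal)^(1/3)
d = (2 × 6.674×10⁻¹¹ × (5.7 × 10²⁶) × (6.4 × 10⁵) / (0.0020))^(1/3)
  = 2.9 × 10⁸ m

2.9 × 10⁸ m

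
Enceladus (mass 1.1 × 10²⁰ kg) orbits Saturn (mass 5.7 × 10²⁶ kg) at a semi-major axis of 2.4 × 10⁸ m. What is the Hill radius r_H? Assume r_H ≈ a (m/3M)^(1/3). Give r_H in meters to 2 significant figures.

9.6 × 10⁵ m

r_H ≈ a (m/3M)^(1/3)
    = (2.4 × 10⁸) × (1.1 × 10²⁰ / (3 × 5.7 × 10²⁶))^(1/3)
    = 9.6 × 10⁵ m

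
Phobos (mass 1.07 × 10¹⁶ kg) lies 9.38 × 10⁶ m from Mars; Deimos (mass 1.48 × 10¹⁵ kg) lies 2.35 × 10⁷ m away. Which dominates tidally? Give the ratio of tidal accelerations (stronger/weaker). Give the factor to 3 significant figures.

Tidal stretch scales as M/d³; compute that for each body.
Phobos: (1.07 × 10¹⁶) / (9.38 × 10⁶)³ = 1.297 × 10⁻⁵
Deimos: (1.48 × 10¹⁵) / (2.35 × 10⁷)³ = 1.140 × 10⁻⁷
Ratio (larger/smaller) = 114

Phobos, by a factor of ≈ 114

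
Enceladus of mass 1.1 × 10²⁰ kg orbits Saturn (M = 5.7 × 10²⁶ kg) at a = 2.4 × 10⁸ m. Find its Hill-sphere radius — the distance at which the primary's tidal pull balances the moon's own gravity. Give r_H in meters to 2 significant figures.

r_H ≈ a (m/3M)^(1/3)
    = (2.4 × 10⁸) × (1.1 × 10²⁰ / (3 × 5.7 × 10²⁶))^(1/3)
    = 9.6 × 10⁵ m

9.6 × 10⁵ m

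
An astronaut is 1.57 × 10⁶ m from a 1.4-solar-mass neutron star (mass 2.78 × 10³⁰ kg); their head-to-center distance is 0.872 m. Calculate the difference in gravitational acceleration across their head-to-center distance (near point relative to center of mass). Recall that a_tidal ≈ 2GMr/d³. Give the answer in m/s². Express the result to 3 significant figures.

8.36 × 10¹ m/s²

Δa = 2GMr/d³
   = 2 × (6.674 × 10⁻¹¹) × (2.78 × 10³⁰) × (0.872) / (1.57 × 10⁶)³
   = 8.36 × 10¹ m/s²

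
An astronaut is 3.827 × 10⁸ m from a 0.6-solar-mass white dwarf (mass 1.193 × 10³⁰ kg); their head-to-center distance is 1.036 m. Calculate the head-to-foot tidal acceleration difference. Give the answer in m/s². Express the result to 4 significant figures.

5.887 × 10⁻⁶ m/s²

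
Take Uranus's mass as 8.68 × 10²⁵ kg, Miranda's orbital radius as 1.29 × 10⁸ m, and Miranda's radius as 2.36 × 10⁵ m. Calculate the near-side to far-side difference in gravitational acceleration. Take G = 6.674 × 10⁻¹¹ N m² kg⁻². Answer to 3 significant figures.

a_tidal = 4GMr/d³
        = 4 × (6.674 × 10⁻¹¹) × (8.68 × 10²⁵) × (2.36 × 10⁵) / (1.29 × 10⁸)³
        = 2.55 × 10⁻³ m/s²

2.55 × 10⁻³ m/s²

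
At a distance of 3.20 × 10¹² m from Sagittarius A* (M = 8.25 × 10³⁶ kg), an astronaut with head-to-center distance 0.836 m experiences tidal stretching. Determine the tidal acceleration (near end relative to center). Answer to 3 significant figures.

2.81 × 10⁻¹¹ m/s²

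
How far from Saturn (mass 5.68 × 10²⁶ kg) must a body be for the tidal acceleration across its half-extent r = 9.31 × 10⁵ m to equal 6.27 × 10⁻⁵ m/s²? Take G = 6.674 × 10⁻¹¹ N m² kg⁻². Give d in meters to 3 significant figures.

1.04 × 10⁹ m

2GMr/d³ = a_tidal  ⇒  d = (2GMr / a_tidal)^(1/3)
d = (2 × 6.674×10⁻¹¹ × (5.68 × 10²⁶) × (9.31 × 10⁵) / (6.27 × 10⁻⁵))^(1/3)
  = 1.04 × 10⁹ m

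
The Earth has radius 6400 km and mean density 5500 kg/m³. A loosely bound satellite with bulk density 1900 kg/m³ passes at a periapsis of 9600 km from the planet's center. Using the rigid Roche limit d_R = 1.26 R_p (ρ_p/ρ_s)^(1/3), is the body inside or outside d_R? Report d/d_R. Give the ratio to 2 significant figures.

inside; d/d_R ≈ 0.84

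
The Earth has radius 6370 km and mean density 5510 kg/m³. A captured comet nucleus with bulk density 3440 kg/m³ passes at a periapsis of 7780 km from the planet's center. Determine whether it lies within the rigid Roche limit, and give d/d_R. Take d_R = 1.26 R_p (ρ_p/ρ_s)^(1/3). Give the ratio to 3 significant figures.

d_R = 1.26 × (6370 km) × (5510/3440)^(1/3) = 9391 km
d/d_R = (7780) / (9391) = 0.828
Since d/d_R < 1, the body is inside the Roche limit.

inside; d/d_R ≈ 0.828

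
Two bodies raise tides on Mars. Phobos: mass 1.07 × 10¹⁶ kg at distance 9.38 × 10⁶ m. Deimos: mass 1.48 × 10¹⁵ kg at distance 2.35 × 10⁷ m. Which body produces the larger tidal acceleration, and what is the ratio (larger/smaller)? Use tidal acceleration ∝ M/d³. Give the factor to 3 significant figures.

Phobos, by a factor of ≈ 114

Compare M/d³ for the two perturbers:
Phobos: (1.07 × 10¹⁶) / (9.38 × 10⁶)³ = 1.297 × 10⁻⁵
Deimos: (1.48 × 10¹⁵) / (2.35 × 10⁷)³ = 1.140 × 10⁻⁷
Ratio (larger/smaller) = 114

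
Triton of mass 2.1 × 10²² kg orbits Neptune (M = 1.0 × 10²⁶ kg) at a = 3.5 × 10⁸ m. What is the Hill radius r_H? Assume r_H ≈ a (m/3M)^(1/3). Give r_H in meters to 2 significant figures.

r_H ≈ a (m/3M)^(1/3)
    = (3.5 × 10⁸) × (2.1 × 10²² / (3 × 1.0 × 10²⁶))^(1/3)
    = 1.4 × 10⁷ m

1.4 × 10⁷ m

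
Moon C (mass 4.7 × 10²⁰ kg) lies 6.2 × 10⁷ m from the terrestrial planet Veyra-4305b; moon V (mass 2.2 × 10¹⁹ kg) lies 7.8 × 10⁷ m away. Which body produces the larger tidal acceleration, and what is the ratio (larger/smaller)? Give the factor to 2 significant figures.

Moon C, by a factor of ≈ 43

Compare M/d³ for the two perturbers:
Moon C: (4.7 × 10²⁰) / (6.2 × 10⁷)³ = 1.972 × 10⁻³
Moon V: (2.2 × 10¹⁹) / (7.8 × 10⁷)³ = 4.636 × 10⁻⁵
Ratio (larger/smaller) = 43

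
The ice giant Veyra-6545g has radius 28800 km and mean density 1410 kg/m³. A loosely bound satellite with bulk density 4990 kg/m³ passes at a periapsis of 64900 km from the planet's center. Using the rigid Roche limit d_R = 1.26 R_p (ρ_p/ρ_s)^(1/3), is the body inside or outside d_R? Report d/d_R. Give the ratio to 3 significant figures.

d_R = 1.26 × (28800 km) × (1410/4990)^(1/3) = 23810 km
d/d_R = (64900) / (23810) = 2.73
Since d/d_R > 1, the body is outside the Roche limit.

outside; d/d_R ≈ 2.73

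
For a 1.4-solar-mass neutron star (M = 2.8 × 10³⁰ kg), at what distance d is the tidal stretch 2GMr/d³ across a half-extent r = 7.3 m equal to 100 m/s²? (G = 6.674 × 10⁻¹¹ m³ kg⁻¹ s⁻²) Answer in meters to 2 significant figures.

3.0 × 10⁶ m

2GMr/d³ = a_tidal  ⇒  d = (2GMr / a_tidal)^(1/3)
d = (2 × 6.674×10⁻¹¹ × (2.8 × 10³⁰) × (7.3) / (100))^(1/3)
  = 3.0 × 10⁶ m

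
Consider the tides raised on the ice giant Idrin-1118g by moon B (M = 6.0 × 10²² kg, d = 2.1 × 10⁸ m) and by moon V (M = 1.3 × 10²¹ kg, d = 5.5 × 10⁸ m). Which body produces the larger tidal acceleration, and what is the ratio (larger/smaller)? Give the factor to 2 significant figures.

Moon B, by a factor of ≈ 830

Compare M/d³ for the two perturbers:
Moon B: (6.0 × 10²²) / (2.1 × 10⁸)³ = 6.479 × 10⁻³
Moon V: (1.3 × 10²¹) / (5.5 × 10⁸)³ = 7.814 × 10⁻⁶
Ratio (larger/smaller) = 830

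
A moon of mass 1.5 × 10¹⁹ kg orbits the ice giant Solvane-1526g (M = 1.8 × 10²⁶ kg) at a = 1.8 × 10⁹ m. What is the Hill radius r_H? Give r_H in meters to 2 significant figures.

r_H ≈ a (m/3M)^(1/3)
    = (1.8 × 10⁹) × (1.5 × 10¹⁹ / (3 × 1.8 × 10²⁶))^(1/3)
    = 5.5 × 10⁶ m

5.5 × 10⁶ m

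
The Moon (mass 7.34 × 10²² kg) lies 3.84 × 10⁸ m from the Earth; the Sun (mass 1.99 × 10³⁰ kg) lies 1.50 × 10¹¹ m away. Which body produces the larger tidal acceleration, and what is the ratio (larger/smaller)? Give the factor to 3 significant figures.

The Moon, by a factor of ≈ 2.20

Tidal acceleration ∝ M/d³, so compare M/d³ for each.
The Moon: (7.34 × 10²²) / (3.84 × 10⁸)³ = 1.296 × 10⁻³
The Sun: (1.99 × 10³⁰) / (1.50 × 10¹¹)³ = 5.896 × 10⁻⁴
Ratio (larger/smaller) = 2.20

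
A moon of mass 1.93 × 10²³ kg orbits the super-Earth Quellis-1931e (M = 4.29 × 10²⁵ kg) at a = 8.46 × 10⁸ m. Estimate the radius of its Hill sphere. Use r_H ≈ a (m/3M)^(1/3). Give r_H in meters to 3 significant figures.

9.68 × 10⁷ m

r_H ≈ a (m/3M)^(1/3)
    = (8.46 × 10⁸) × (1.93 × 10²³ / (3 × 4.29 × 10²⁵))^(1/3)
    = 9.68 × 10⁷ m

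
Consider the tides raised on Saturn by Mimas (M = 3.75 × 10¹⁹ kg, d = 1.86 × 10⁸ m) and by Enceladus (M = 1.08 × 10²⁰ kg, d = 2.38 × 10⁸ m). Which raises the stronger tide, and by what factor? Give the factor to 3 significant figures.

Enceladus, by a factor of ≈ 1.37

Tidal stretch scales as M/d³; compute that for each body.
Mimas: (3.75 × 10¹⁹) / (1.86 × 10⁸)³ = 5.828 × 10⁻⁶
Enceladus: (1.08 × 10²⁰) / (2.38 × 10⁸)³ = 8.011 × 10⁻⁶
Ratio (larger/smaller) = 1.37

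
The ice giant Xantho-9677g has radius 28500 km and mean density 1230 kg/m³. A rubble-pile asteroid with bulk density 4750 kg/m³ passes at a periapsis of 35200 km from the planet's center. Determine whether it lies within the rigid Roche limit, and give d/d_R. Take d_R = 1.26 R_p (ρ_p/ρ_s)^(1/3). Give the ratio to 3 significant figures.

d_R = 1.26 × (28500 km) × (1230/4750)^(1/3) = 22890 km
d/d_R = (35200) / (22890) = 1.54
Since d/d_R > 1, the body is outside the Roche limit.

outside; d/d_R ≈ 1.54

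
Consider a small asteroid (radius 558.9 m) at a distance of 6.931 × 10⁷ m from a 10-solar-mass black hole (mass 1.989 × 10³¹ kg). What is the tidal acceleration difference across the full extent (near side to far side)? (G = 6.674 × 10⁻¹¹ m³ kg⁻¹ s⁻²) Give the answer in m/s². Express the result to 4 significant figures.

8.913 m/s²

The field gradient is 2GM/d³; across the full diameter 2r the difference is 4GMr/d³.
Δa = 4GMr/d³
   = 4 × (6.674 × 10⁻¹¹) × (1.989 × 10³¹) × (558.9) / (6.931 × 10⁷)³
   = 8.913 m/s²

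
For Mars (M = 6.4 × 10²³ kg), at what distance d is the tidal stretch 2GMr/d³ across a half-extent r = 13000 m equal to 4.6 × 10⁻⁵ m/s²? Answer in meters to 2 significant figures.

2GMr/d³ = a_tidal  ⇒  d = (2GMr / a_tidal)^(1/3)
d = (2 × 6.674×10⁻¹¹ × (6.4 × 10²³) × (13000) / (4.6 × 10⁻⁵))^(1/3)
  = 2.9 × 10⁷ m

2.9 × 10⁷ m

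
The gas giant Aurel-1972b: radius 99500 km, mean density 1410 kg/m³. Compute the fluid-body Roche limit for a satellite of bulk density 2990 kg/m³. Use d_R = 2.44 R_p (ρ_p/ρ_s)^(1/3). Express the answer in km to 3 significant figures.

1.89 × 10⁵ km

d_R = 2.44 × 99500 km × (1410/2990)^(1/3)
    = 1.89 × 10⁵ km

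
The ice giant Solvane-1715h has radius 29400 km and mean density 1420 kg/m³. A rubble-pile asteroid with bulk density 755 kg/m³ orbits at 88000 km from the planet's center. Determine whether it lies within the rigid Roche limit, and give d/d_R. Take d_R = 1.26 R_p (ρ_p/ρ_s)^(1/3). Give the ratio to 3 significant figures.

outside; d/d_R ≈ 1.92

d_R = 1.26 × (29400 km) × (1420/755)^(1/3) = 45730 km
d/d_R = (88000) / (45730) = 1.92
Since d/d_R > 1, the body is outside the Roche limit.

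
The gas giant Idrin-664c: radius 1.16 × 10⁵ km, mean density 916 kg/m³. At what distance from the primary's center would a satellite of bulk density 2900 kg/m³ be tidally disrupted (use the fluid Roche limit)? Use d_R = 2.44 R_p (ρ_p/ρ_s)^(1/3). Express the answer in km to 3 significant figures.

1.93 × 10⁵ km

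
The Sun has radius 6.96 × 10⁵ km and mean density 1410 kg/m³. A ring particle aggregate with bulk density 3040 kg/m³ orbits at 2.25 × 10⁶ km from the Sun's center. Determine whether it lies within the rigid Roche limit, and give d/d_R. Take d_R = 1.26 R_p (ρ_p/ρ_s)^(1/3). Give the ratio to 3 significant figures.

outside; d/d_R ≈ 3.31

d_R = 1.26 × (6.96 × 10⁵ km) × (1410/3040)^(1/3) = 6.788 × 10⁵ km
d/d_R = (2.25 × 10⁶) / (6.788 × 10⁵) = 3.31
Since d/d_R > 1, the body is outside the Roche limit.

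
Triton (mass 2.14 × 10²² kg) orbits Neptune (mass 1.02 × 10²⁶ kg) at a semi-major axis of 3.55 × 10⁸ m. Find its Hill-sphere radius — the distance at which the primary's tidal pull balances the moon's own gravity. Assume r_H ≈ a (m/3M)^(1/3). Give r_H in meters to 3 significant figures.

1.46 × 10⁷ m

r_H ≈ a (m/3M)^(1/3)
    = (3.55 × 10⁸) × (2.14 × 10²² / (3 × 1.02 × 10²⁶))^(1/3)
    = 1.46 × 10⁷ m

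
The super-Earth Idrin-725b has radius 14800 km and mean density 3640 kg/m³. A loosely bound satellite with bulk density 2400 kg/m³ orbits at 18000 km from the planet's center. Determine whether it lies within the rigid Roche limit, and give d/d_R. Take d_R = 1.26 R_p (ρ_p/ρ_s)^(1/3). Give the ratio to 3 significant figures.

d_R = 1.26 × (14800 km) × (3640/2400)^(1/3) = 21430 km
d/d_R = (18000) / (21430) = 0.840
Since d/d_R < 1, the body is inside the Roche limit.

inside; d/d_R ≈ 0.840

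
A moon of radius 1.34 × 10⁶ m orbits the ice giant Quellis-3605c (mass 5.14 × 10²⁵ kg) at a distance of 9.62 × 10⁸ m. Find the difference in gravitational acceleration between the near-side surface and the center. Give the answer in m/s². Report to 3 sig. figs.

1.03 × 10⁻⁵ m/s²

The tidal stretch is the gradient of GM/d² times the body's extent r, hence the 1/d³ dependence.
Δg = 2GMr/d³
   = 2 × (6.674 × 10⁻¹¹) × (5.14 × 10²⁵) × (1.34 × 10⁶) / (9.62 × 10⁸)³
   = 1.03 × 10⁻⁵ m/s²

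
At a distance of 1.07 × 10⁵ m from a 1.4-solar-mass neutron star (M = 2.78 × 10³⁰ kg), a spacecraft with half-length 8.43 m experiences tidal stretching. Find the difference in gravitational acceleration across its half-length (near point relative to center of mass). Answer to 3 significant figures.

2.55 × 10⁶ m/s²

Differencing GM/(d−r)² and GM/d² to first order in r/d gives 2GMr/d³.
Δa = 2GMr/d³
   = 2 × (6.674 × 10⁻¹¹) × (2.78 × 10³⁰) × (8.43) / (1.07 × 10⁵)³
   = 2.55 × 10⁶ m/s²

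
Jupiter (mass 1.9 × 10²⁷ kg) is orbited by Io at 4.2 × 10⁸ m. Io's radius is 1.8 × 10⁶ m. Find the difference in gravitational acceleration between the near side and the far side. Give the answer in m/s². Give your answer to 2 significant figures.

1.2 × 10⁻² m/s²

a_tidal = 4GMr/d³
        = 4 × (6.674 × 10⁻¹¹) × (1.9 × 10²⁷) × (1.8 × 10⁶) / (4.2 × 10⁸)³
        = 1.2 × 10⁻² m/s²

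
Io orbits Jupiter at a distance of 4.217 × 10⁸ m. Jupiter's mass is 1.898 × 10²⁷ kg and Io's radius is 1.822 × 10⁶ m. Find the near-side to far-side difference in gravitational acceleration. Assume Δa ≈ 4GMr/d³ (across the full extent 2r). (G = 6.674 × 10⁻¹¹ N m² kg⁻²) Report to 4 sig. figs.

Near-to-far spans 2r, so the tidal difference is twice the near-to-center value: 4GMr/d³.
Δg = 4GMr/d³
   = 4 × (6.674 × 10⁻¹¹) × (1.898 × 10²⁷) × (1.822 × 10⁶) / (4.217 × 10⁸)³
   = 1.231 × 10⁻² m/s²

1.231 × 10⁻² m/s²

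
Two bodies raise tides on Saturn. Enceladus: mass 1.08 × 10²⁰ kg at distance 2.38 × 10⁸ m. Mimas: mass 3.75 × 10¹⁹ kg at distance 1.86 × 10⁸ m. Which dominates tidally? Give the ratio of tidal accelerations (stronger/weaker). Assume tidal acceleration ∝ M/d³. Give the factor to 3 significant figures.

Compare M/d³ for the two perturbers:
Enceladus: (1.08 × 10²⁰) / (2.38 × 10⁸)³ = 8.011 × 10⁻⁶
Mimas: (3.75 × 10¹⁹) / (1.86 × 10⁸)³ = 5.828 × 10⁻⁶
Ratio (larger/smaller) = 1.37

Enceladus, by a factor of ≈ 1.37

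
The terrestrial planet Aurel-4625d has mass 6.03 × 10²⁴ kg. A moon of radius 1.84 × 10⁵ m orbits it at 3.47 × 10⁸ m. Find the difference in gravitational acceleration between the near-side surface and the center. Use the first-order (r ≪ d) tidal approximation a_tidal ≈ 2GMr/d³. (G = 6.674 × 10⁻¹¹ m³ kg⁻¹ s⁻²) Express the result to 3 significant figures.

3.54 × 10⁻⁶ m/s²

Δa = 2GMr/d³
   = 2 × (6.674 × 10⁻¹¹) × (6.03 × 10²⁴) × (1.84 × 10⁵) / (3.47 × 10⁸)³
   = 3.54 × 10⁻⁶ m/s²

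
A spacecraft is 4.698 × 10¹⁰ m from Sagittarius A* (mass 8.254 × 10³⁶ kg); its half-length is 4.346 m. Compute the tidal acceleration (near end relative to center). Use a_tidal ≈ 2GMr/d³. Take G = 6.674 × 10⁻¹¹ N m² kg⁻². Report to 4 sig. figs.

4.618 × 10⁻⁵ m/s²

Δg = 2GMr/d³
   = 2 × (6.674 × 10⁻¹¹) × (8.254 × 10³⁶) × (4.346) / (4.698 × 10¹⁰)³
   = 4.618 × 10⁻⁵ m/s²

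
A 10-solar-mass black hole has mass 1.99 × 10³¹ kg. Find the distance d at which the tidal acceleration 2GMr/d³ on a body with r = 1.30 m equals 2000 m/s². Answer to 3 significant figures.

1.20 × 10⁶ m

2GMr/d³ = a_tidal  ⇒  d = (2GMr / a_tidal)^(1/3)
d = (2 × 6.674×10⁻¹¹ × (1.99 × 10³¹) × (1.30) / (2000))^(1/3)
  = 1.20 × 10⁶ m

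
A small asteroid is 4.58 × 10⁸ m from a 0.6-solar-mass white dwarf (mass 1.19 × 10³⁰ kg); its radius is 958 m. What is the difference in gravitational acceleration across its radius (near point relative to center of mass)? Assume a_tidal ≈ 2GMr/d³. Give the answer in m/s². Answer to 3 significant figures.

1.58 × 10⁻³ m/s²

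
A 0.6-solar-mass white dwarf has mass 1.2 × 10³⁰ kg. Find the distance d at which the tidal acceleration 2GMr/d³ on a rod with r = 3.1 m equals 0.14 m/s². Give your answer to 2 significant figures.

2GMr/d³ = a_tidal  ⇒  d = (2GMr / a_tidal)^(1/3)
d = (2 × 6.674×10⁻¹¹ × (1.2 × 10³⁰) × (3.1) / (0.14))^(1/3)
  = 1.5 × 10⁷ m

1.5 × 10⁷ m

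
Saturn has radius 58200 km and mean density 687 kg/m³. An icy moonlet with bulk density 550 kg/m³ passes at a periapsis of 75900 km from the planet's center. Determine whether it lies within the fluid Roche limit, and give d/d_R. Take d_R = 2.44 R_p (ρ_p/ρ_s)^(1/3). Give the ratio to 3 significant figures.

d_R = 2.44 × (58200 km) × (687/550)^(1/3) = 1.529 × 10⁵ km
d/d_R = (75900) / (1.529 × 10⁵) = 0.496
Since d/d_R < 1, the body is inside the Roche limit.

inside; d/d_R ≈ 0.496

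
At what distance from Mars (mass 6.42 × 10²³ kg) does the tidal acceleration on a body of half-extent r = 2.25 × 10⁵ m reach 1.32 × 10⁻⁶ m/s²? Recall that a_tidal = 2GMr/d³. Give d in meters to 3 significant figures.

2.44 × 10⁸ m

2GMr/d³ = a_tidal  ⇒  d = (2GMr / a_tidal)^(1/3)
d = (2 × 6.674×10⁻¹¹ × (6.42 × 10²³) × (2.25 × 10⁵) / (1.32 × 10⁻⁶))^(1/3)
  = 2.44 × 10⁸ m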